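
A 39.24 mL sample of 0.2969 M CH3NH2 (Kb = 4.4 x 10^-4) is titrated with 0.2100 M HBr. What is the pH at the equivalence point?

n(CH3NH2) = 0.2969 x 0.03924 = 0.01165 mol; V(HBr) at equivalence = 0.01165/0.2100 = 0.05548 L.
At equivalence the base is fully converted to CH3NH3+; total volume = 0.09472 L, so [CH3NH3+] = 0.01165/0.09472 = 0.1230 M.
Ka(CH3NH3+) = Kw/Kb = 1.0e-14 / 4.4 x 10^-4 = 2.27e-11.
[H^+] = sqrt(Ka x [CH3NH3+]) = sqrt(2.27e-11 x 0.1230) = 1.67e-6 M.
pH = -log(1.67e-6) = 5.78.

5.78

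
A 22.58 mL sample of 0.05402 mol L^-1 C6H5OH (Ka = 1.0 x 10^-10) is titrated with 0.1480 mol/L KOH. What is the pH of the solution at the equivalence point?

n(C6H5OH) = 0.05402 x 0.02258 = 0.001220 mol; V(KOH) at equivalence = 0.001220/0.1480 = 0.008242 L.
At equivalence all the acid is converted to C6H5O-; total volume = 0.02258 + 0.008242 = 0.03082 L, so [C6H5O-] = 0.001220/0.03082 = 0.03958 M.
Kb = Kw/Ka = 1.0e-14 / 1.0 x 10^-10 = 0.000100.
[OH^-] = sqrt(Kb x [C6H5O-]) = sqrt(0.000100 x 0.03958) = 0.00199 M.
pOH = 2.70, so pH = 14.00 - 2.70 = 11.30.

11.30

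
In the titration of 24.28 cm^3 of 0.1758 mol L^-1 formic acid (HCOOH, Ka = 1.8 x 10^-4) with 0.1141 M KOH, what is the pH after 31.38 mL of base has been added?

Initial n(HCOOH) = 0.1758 x 0.02428 = 0.004268 mol.
n(KOH) added = 0.1141 x 0.03138 = 0.003580 mol, converting that many moles of HCOOH to HCOO-.
Remaining n(HCOOH) = 0.0006880 mol; n(HCOO-) = 0.003580 mol.
By Henderson-Hasselbalch, pH = pKa + log([A^-]/[HA]) = 3.74 + log(0.003580/0.0006880) = 3.74 + (+0.72) = 4.46.

4.46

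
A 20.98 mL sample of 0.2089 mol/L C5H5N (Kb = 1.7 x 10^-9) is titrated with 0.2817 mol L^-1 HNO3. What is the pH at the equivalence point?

n(C5H5N) = 0.2089 x 0.02098 = 0.004383 mol; V(HNO3) at equivalence = 0.004383/0.2817 = 0.01556 L.
At equivalence the base is fully converted to C5H5NH+; total volume = 0.03654 L, so [C5H5NH+] = 0.004383/0.03654 = 0.1199 M.
Ka(C5H5NH+) = Kw/Kb = 1.0e-14 / 1.7 x 10^-9 = 5.88e-6.
[H^+] = sqrt(Ka x [C5H5NH+]) = sqrt(5.88e-6 x 0.1199) = 0.000840 M.
pH = -log(0.000840) = 3.08.

3.08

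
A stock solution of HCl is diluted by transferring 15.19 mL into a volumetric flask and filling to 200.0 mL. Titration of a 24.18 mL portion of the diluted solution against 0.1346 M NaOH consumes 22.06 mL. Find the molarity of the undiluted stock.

1.62 M

n(NaOH) = 0.1346 x 0.02206 = 0.002969 mol.
n(HCl) in the aliquot = 0.002969 mol.
[diluted HCl] = 0.002969 / 0.02418 = 0.1228 M.
Dilution factor = 200.0/15.19 = 13.17, so [stock] = 0.1228 x 13.17 = 1.62 M.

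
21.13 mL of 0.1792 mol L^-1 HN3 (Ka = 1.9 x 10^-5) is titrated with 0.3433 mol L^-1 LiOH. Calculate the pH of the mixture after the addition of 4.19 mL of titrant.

Initial n(HN3) = 0.1792 x 0.02113 = 0.003786 mol.
n(LiOH) added = 0.3433 x 0.004190 = 0.001438 mol, converting that many moles of HN3 to N3-.
Remaining n(HN3) = 0.002348 mol; n(N3-) = 0.001438 mol.
By Henderson-Hasselbalch, pH = pKa + log([A^-]/[HA]) = 4.72 + log(0.001438/0.002348) = 4.72 + (-0.21) = 4.51.

4.51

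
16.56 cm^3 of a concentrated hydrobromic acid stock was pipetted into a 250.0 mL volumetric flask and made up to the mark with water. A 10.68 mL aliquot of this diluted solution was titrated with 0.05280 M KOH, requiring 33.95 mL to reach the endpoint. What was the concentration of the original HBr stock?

n(KOH) = 0.05280 x 0.03395 = 0.001793 mol.
n(HBr) in the aliquot = 0.001793 mol.
[diluted HBr] = 0.001793 / 0.01068 = 0.1678 M.
Dilution factor = 250.0/16.56 = 15.10, so [stock] = 0.1678 x 15.10 = 2.53 M.

2.53 M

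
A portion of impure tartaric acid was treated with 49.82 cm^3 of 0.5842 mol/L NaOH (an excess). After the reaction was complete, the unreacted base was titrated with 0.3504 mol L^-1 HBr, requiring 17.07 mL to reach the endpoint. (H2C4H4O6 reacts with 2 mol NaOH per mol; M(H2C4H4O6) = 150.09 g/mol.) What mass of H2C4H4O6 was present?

1.74 g

Total n(NaOH) added = 0.5842 x 0.04982 = 0.02910 mol.
n(HBr) used = 0.3504 x 0.01707 = 0.005981 mol, which equals the excess n(NaOH).
So n(NaOH) consumed by the sample = 0.02910 - 0.005981 = 0.02312 mol.
n(H2C4H4O6) = 0.02312 / 2 = 0.01156 mol.
mass = 0.01156 mol x 150.09 g/mol = 1.74 g.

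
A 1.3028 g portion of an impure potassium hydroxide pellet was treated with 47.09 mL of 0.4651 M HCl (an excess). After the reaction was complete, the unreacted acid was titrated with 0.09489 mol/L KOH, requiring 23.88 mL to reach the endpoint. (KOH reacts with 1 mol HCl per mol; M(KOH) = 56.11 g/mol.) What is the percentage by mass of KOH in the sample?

Total n(HCl) added = 0.4651 x 0.04709 = 0.02190 mol.
n(KOH) used = 0.09489 x 0.02388 = 0.002266 mol, which equals the excess n(HCl).
So n(HCl) consumed by the sample = 0.02190 - 0.002266 = 0.01964 mol.
n(KOH) = 0.01964 / 1 = 0.01964 mol.
mass KOH = 0.01964 x 56.11 = 1.102 g, so %KOH = 1.102/1.3028 x 100 = 84.6%.

84.6%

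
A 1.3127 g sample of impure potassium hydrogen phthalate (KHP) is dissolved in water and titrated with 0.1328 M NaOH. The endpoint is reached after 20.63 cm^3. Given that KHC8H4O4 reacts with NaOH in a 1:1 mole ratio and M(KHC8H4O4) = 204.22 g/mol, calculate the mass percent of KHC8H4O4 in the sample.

42.6%

n(NaOH) = 0.1328 x 0.02063 = 0.002740 mol.
n(KHC8H4O4) = 0.002740 / 1 = 0.002740 mol.
mass of KHC8H4O4 = 0.002740 x 204.22 = 0.5595 g.
% purity = 0.5595 / 1.3127 x 100 = 42.6%.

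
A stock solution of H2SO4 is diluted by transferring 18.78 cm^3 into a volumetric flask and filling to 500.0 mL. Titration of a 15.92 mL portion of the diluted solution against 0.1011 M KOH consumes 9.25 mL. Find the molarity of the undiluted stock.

n(KOH) = 0.1011 x 0.009250 = 0.0009352 mol.
n(H2SO4) in the aliquot = 0.0009352 x 1/2 = 0.0004676 mol.
[diluted H2SO4] = 0.0004676 / 0.01592 = 0.02937 M.
Dilution factor = 500.0/18.78 = 26.62, so [stock] = 0.02937 x 26.62 = 0.782 M.

0.782 M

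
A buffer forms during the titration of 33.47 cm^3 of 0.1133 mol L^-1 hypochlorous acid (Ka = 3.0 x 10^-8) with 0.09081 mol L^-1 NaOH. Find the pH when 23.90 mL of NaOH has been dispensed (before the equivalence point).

7.65

Initial n(HClO) = 0.1133 x 0.03347 = 0.003792 mol.
n(NaOH) added = 0.09081 x 0.02390 = 0.002170 mol, converting that many moles of HClO to ClO-.
Remaining n(HClO) = 0.001622 mol; n(ClO-) = 0.002170 mol.
By Henderson-Hasselbalch, pH = pKa + log([A^-]/[HA]) = 7.52 + log(0.002170/0.001622) = 7.52 + (+0.13) = 7.65.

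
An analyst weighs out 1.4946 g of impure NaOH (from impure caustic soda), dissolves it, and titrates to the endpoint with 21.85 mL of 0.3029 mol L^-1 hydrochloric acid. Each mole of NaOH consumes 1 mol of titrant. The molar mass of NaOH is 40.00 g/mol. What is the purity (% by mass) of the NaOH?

17.7%

n(HCl) = 0.3029 x 0.02185 = 0.006618 mol.
n(NaOH) = 0.006618 / 1 = 0.006618 mol.
mass of NaOH = 0.006618 x 40.00 = 0.2647 g.
% purity = 0.2647 / 1.4946 x 100 = 17.7%.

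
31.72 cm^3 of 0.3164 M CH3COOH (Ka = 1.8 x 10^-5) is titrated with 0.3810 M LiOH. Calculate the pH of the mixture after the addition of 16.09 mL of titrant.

4.94

Initial n(CH3COOH) = 0.3164 x 0.03172 = 0.01004 mol.
n(LiOH) added = 0.3810 x 0.01609 = 0.006130 mol, converting that many moles of CH3COOH to CH3COO-.
Remaining n(CH3COOH) = 0.003906 mol; n(CH3COO-) = 0.006130 mol.
By Henderson-Hasselbalch, pH = pKa + log([A^-]/[HA]) = 4.74 + log(0.006130/0.003906) = 4.74 + (+0.20) = 4.94.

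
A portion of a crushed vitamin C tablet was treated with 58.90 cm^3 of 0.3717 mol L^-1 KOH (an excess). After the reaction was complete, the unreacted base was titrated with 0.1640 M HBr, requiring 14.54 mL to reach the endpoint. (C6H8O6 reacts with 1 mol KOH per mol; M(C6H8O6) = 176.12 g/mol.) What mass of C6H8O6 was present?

3.44 g

Total n(KOH) added = 0.3717 x 0.05890 = 0.02189 mol.
n(HBr) used = 0.1640 x 0.01454 = 0.002385 mol, which equals the excess n(KOH).
So n(KOH) consumed by the sample = 0.02189 - 0.002385 = 0.01951 mol.
n(C6H8O6) = 0.01951 / 1 = 0.01951 mol.
mass = 0.01951 mol x 176.12 g/mol = 3.44 g.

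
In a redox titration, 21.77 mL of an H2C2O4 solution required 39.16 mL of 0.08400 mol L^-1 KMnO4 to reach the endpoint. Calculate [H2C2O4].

0.378 M

n(KMnO4) = 0.08400 x 0.03916 = 0.003289 mol.
From the balanced equation, 2 mol KMnO4 reacts with 5 mol H2C2O4, so n(H2C2O4) = 0.003289 x 5/2 = 0.008224 mol.
[H2C2O4] = 0.008224 / 0.02177 L = 0.378 M.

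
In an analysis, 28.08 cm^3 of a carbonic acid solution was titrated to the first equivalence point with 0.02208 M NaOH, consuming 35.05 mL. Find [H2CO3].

0.0276 M

n(NaOH) = 0.02208 x 0.03505 = 0.0007739 mol.
At the first equivalence point, 1 mol OH^- react per mol H2CO3, so n(H2CO3) = 0.0007739 / 1 = 0.0007739 mol.
[H2CO3] = 0.0007739 / 0.02808 L = 0.0276 M.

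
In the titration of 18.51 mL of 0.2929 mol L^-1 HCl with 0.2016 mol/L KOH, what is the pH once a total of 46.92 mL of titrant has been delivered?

12.79

n(acid) = 0.2929 x 0.01851 = 0.005422 mol; n(KOH) added = 0.2016 x 0.04692 = 0.009459 mol.
Base is in excess by 0.009459 - 0.005422 = 0.004037 mol in a total volume of 0.06543 L.
[OH^-] = 0.004037/0.06543 = 0.06171 M, so pOH = 1.21 and pH = 14.00 - 1.21 = 12.79.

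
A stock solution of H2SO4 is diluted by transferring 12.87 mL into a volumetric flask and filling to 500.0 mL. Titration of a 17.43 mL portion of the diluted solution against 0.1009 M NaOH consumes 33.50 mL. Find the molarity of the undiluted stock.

n(NaOH) = 0.1009 x 0.03350 = 0.003380 mol.
n(H2SO4) in the aliquot = 0.003380 x 1/2 = 0.001690 mol.
[diluted H2SO4] = 0.001690 / 0.01743 = 0.09696 M.
Dilution factor = 500.0/12.87 = 38.85, so [stock] = 0.09696 x 38.85 = 3.77 M.

3.77 M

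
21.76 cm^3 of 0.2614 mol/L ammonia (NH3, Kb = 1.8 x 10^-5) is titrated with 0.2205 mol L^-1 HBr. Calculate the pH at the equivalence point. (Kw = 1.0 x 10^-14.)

5.09

n(NH3) = 0.2614 x 0.02176 = 0.005688 mol; V(HBr) at equivalence = 0.005688/0.2205 = 0.02580 L.
At equivalence the base is fully converted to NH4+; total volume = 0.04756 L, so [NH4+] = 0.005688/0.04756 = 0.1196 M.
Ka(NH4+) = Kw/Kb = 1.0e-14 / 1.8 x 10^-5 = 5.56e-10.
[H^+] = sqrt(Ka x [NH4+]) = sqrt(5.56e-10 x 0.1196) = 8.15e-6 M.
pH = -log(8.15e-6) = 5.09.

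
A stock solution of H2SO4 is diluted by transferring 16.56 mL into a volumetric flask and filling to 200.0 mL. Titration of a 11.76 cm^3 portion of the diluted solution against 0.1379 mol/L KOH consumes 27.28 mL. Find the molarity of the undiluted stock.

n(KOH) = 0.1379 x 0.02728 = 0.003762 mol.
n(H2SO4) in the aliquot = 0.003762 x 1/2 = 0.001881 mol.
[diluted H2SO4] = 0.001881 / 0.01176 = 0.1599 M.
Dilution factor = 200.0/16.56 = 12.08, so [stock] = 0.1599 x 12.08 = 1.93 M.

1.93 M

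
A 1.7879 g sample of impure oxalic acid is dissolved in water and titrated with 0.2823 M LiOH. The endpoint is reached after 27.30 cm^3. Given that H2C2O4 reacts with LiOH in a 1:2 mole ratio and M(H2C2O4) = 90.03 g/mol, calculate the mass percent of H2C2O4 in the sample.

19.4%

n(LiOH) = 0.2823 x 0.02730 = 0.007707 mol.
n(H2C2O4) = 0.007707 / 2 = 0.003853 mol.
mass of H2C2O4 = 0.003853 x 90.03 = 0.3469 g.
% purity = 0.3469 / 1.7879 x 100 = 19.4%.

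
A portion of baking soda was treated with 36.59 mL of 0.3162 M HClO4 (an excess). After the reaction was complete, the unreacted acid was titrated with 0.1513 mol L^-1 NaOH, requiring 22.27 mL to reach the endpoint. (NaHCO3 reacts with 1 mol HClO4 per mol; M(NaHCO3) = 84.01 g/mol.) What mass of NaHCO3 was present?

0.689 g

Total n(HClO4) added = 0.3162 x 0.03659 = 0.01157 mol.
n(NaOH) used = 0.1513 x 0.02227 = 0.003369 mol, which equals the excess n(HClO4).
So n(HClO4) consumed by the sample = 0.01157 - 0.003369 = 0.008200 mol.
n(NaHCO3) = 0.008200 / 1 = 0.008200 mol.
mass = 0.008200 mol x 84.01 g/mol = 0.689 g.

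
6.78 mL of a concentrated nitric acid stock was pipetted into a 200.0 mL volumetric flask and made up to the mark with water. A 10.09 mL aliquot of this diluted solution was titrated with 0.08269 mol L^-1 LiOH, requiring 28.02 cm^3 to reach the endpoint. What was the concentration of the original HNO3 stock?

6.77 M

n(LiOH) = 0.08269 x 0.02802 = 0.002317 mol.
n(HNO3) in the aliquot = 0.002317 mol.
[diluted HNO3] = 0.002317 / 0.01009 = 0.2296 M.
Dilution factor = 200.0/6.780 = 29.50, so [stock] = 0.2296 x 29.50 = 6.77 M.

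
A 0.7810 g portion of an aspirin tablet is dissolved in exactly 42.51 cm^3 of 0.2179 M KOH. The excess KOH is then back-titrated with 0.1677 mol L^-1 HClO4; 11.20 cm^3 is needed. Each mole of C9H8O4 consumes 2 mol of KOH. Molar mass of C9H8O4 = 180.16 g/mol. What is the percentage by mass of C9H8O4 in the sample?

Total n(KOH) added = 0.2179 x 0.04251 = 0.009263 mol.
n(HClO4) used = 0.1677 x 0.01120 = 0.001878 mol, which equals the excess n(KOH).
So n(KOH) consumed by the sample = 0.009263 - 0.001878 = 0.007385 mol.
n(C9H8O4) = 0.007385 / 2 = 0.003692 mol.
mass C9H8O4 = 0.003692 x 180.16 = 0.6652 g, so %C9H8O4 = 0.6652/0.7810 x 100 = 85.2%.

85.2%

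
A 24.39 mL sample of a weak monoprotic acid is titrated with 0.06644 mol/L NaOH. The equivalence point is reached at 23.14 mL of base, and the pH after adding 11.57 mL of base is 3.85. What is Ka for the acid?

1.4 x 10^-4

11.57 mL is half of the equivalence volume, so this is the half-equivalence point where [HA] = [A^-].
At half-equivalence pH = pKa, so pKa = 3.85.
Ka = 10^(-3.85) = 1.4 x 10^-4.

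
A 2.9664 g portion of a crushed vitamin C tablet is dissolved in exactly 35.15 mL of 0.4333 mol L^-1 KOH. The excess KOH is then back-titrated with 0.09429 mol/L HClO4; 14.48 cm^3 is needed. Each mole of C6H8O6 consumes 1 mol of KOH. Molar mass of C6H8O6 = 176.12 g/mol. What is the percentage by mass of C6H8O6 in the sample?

82.3%

Total n(KOH) added = 0.4333 x 0.03515 = 0.01523 mol.
n(HClO4) used = 0.09429 x 0.01448 = 0.001365 mol, which equals the excess n(KOH).
So n(KOH) consumed by the sample = 0.01523 - 0.001365 = 0.01387 mol.
n(C6H8O6) = 0.01387 / 1 = 0.01387 mol.
mass C6H8O6 = 0.01387 x 176.12 = 2.442 g, so %C6H8O6 = 2.442/2.9664 x 100 = 82.3%.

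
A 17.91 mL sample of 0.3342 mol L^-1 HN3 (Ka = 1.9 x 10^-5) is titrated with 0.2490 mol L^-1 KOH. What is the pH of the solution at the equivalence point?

8.94

n(HN3) = 0.3342 x 0.01791 = 0.005986 mol; V(KOH) at equivalence = 0.005986/0.2490 = 0.02404 L.
At equivalence all the acid is converted to N3-; total volume = 0.01791 + 0.02404 = 0.04195 L, so [N3-] = 0.005986/0.04195 = 0.1427 M.
Kb = Kw/Ka = 1.0e-14 / 1.9 x 10^-5 = 5.26e-10.
[OH^-] = sqrt(Kb x [N3-]) = sqrt(5.26e-10 x 0.1427) = 8.67e-6 M.
pOH = 5.06, so pH = 14.00 - 5.06 = 8.94.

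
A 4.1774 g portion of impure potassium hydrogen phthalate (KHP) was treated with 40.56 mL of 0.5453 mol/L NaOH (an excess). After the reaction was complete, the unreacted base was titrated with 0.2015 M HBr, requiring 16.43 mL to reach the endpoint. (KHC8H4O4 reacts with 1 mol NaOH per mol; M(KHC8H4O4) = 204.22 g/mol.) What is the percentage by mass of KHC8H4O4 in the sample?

Total n(NaOH) added = 0.5453 x 0.04056 = 0.02212 mol.
n(HBr) used = 0.2015 x 0.01643 = 0.003311 mol, which equals the excess n(NaOH).
So n(NaOH) consumed by the sample = 0.02212 - 0.003311 = 0.01881 mol.
n(KHC8H4O4) = 0.01881 / 1 = 0.01881 mol.
mass KHC8H4O4 = 0.01881 x 204.22 = 3.841 g, so %KHC8H4O4 = 3.841/4.1774 x 100 = 91.9%.

91.9%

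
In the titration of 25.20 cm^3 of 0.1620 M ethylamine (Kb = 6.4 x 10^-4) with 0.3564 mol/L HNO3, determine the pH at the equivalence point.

n(C2H5NH2) = 0.1620 x 0.02520 = 0.004082 mol; V(HNO3) at equivalence = 0.004082/0.3564 = 0.01145 L.
At equivalence the base is fully converted to C2H5NH3+; total volume = 0.03665 L, so [C2H5NH3+] = 0.004082/0.03665 = 0.1114 M.
Ka(C2H5NH3+) = Kw/Kb = 1.0e-14 / 6.4 x 10^-4 = 1.56e-11.
[H^+] = sqrt(Ka x [C2H5NH3+]) = sqrt(1.56e-11 x 0.1114) = 1.32e-6 M.
pH = -log(1.32e-6) = 5.88.

5.88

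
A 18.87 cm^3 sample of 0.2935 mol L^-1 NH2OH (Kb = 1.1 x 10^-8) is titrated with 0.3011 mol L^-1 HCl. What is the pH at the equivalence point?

3.43

n(NH2OH) = 0.2935 x 0.01887 = 0.005538 mol; V(HCl) at equivalence = 0.005538/0.3011 = 0.01839 L.
At equivalence the base is fully converted to NH3OH+; total volume = 0.03726 L, so [NH3OH+] = 0.005538/0.03726 = 0.1486 M.
Ka(NH3OH+) = Kw/Kb = 1.0e-14 / 1.1 x 10^-8 = 9.09e-7.
[H^+] = sqrt(Ka x [NH3OH+]) = sqrt(9.09e-7 x 0.1486) = 0.000368 M.
pH = -log(0.000368) = 3.43.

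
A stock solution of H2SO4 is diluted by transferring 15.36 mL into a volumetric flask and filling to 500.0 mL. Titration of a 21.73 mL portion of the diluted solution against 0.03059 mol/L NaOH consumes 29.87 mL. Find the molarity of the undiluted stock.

n(NaOH) = 0.03059 x 0.02987 = 0.0009137 mol.
n(H2SO4) in the aliquot = 0.0009137 x 1/2 = 0.0004569 mol.
[diluted H2SO4] = 0.0004569 / 0.02173 = 0.02102 M.
Dilution factor = 500.0/15.36 = 32.55, so [stock] = 0.02102 x 32.55 = 0.684 M.

0.684 M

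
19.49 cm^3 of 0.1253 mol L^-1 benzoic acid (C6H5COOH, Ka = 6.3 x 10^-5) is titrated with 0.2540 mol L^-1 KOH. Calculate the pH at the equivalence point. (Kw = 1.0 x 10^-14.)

n(C6H5COOH) = 0.1253 x 0.01949 = 0.002442 mol; V(KOH) at equivalence = 0.002442/0.2540 = 0.009615 L.
At equivalence all the acid is converted to C6H5COO-; total volume = 0.01949 + 0.009615 = 0.02910 L, so [C6H5COO-] = 0.002442/0.02910 = 0.08391 M.
Kb = Kw/Ka = 1.0e-14 / 6.3 x 10^-5 = 1.59e-10.
[OH^-] = sqrt(Kb x [C6H5COO-]) = sqrt(1.59e-10 x 0.08391) = 3.65e-6 M.
pOH = 5.44, so pH = 14.00 - 5.44 = 8.56.

8.56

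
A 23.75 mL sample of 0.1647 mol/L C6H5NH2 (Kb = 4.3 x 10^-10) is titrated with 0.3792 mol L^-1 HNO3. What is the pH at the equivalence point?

n(C6H5NH2) = 0.1647 x 0.02375 = 0.003912 mol; V(HNO3) at equivalence = 0.003912/0.3792 = 0.01032 L.
At equivalence the base is fully converted to C6H5NH3+; total volume = 0.03407 L, so [C6H5NH3+] = 0.003912/0.03407 = 0.1148 M.
Ka(C6H5NH3+) = Kw/Kb = 1.0e-14 / 4.3 x 10^-10 = 2.33e-5.
[H^+] = sqrt(Ka x [C6H5NH3+]) = sqrt(2.33e-5 x 0.1148) = 0.00163 M.
pH = -log(0.00163) = 2.79.

2.79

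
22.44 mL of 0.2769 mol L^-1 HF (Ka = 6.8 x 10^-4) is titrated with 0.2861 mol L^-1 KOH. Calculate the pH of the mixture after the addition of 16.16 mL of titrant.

3.63

Initial n(HF) = 0.2769 x 0.02244 = 0.006214 mol.
n(KOH) added = 0.2861 x 0.01616 = 0.004623 mol, converting that many moles of HF to F-.
Remaining n(HF) = 0.001590 mol; n(F-) = 0.004623 mol.
By Henderson-Hasselbalch, pH = pKa + log([A^-]/[HA]) = 3.17 + log(0.004623/0.001590) = 3.17 + (+0.46) = 3.63.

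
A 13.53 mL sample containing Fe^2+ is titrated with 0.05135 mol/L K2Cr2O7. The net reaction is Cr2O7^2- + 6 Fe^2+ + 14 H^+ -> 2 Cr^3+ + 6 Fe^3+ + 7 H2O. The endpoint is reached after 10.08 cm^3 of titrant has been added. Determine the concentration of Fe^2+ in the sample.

n(K2Cr2O7) = 0.05135 x 0.01008 = 0.0005176 mol.
From the balanced equation, 1 mol K2Cr2O7 reacts with 6 mol Fe^2+, so n(Fe^2+) = 0.0005176 x 6/1 = 0.003106 mol.
[Fe^2+] = 0.003106 / 0.01353 L = 0.230 M.

0.230 M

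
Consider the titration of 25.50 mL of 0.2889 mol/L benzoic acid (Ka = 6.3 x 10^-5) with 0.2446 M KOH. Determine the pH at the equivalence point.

8.66

n(C6H5COOH) = 0.2889 x 0.02550 = 0.007367 mol; V(KOH) at equivalence = 0.007367/0.2446 = 0.03012 L.
At equivalence all the acid is converted to C6H5COO-; total volume = 0.02550 + 0.03012 = 0.05562 L, so [C6H5COO-] = 0.007367/0.05562 = 0.1325 M.
Kb = Kw/Ka = 1.0e-14 / 6.3 x 10^-5 = 1.59e-10.
[OH^-] = sqrt(Kb x [C6H5COO-]) = sqrt(1.59e-10 x 0.1325) = 4.59e-6 M.
pOH = 5.34, so pH = 14.00 - 5.34 = 8.66.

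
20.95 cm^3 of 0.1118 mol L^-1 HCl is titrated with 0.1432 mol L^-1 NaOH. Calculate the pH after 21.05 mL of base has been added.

12.20

n(acid) = 0.1118 x 0.02095 = 0.002342 mol; n(NaOH) added = 0.1432 x 0.02105 = 0.003014 mol.
Base is in excess by 0.003014 - 0.002342 = 0.0006722 mol in a total volume of 0.04200 L.
[OH^-] = 0.0006722/0.04200 = 0.01600 M, so pOH = 1.80 and pH = 14.00 - 1.80 = 12.20.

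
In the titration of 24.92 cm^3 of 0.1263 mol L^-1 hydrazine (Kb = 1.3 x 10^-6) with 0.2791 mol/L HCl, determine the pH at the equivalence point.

4.59

n(N2H4) = 0.1263 x 0.02492 = 0.003147 mol; V(HCl) at equivalence = 0.003147/0.2791 = 0.01128 L.
At equivalence the base is fully converted to N2H5+; total volume = 0.03620 L, so [N2H5+] = 0.003147/0.03620 = 0.08695 M.
Ka(N2H5+) = Kw/Kb = 1.0e-14 / 1.3 x 10^-6 = 7.69e-9.
[H^+] = sqrt(Ka x [N2H5+]) = sqrt(7.69e-9 x 0.08695) = 2.59e-5 M.
pH = -log(2.59e-5) = 4.59.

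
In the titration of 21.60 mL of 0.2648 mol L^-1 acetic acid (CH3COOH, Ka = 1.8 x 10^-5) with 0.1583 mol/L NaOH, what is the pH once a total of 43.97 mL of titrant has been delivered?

n(acid) = 0.2648 x 0.02160 = 0.005720 mol; n(NaOH) added = 0.1583 x 0.04397 = 0.006960 mol.
Base is in excess by 0.006960 - 0.005720 = 0.001241 mol in a total volume of 0.06557 L.
[OH^-] = 0.001241/0.06557 = 0.01892 M, so pOH = 1.72 and pH = 14.00 - 1.72 = 12.28.

12.28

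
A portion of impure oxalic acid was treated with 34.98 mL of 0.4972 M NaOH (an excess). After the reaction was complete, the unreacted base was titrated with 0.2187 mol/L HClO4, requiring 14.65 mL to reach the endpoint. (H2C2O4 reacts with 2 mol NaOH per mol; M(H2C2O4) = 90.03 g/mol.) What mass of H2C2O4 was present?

Total n(NaOH) added = 0.4972 x 0.03498 = 0.01739 mol.
n(HClO4) used = 0.2187 x 0.01465 = 0.003204 mol, which equals the excess n(NaOH).
So n(NaOH) consumed by the sample = 0.01739 - 0.003204 = 0.01419 mol.
n(H2C2O4) = 0.01419 / 2 = 0.007094 mol.
mass = 0.007094 mol x 90.03 g/mol = 0.639 g.

0.639 g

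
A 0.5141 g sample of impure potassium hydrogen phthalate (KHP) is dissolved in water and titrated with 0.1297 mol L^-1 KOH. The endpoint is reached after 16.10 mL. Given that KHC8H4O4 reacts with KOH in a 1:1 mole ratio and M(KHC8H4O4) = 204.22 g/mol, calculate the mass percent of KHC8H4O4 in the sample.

83.0%

n(KOH) = 0.1297 x 0.01610 = 0.002088 mol.
n(KHC8H4O4) = 0.002088 / 1 = 0.002088 mol.
mass of KHC8H4O4 = 0.002088 x 204.22 = 0.4264 g.
% purity = 0.4264 / 0.5141 x 100 = 83.0%.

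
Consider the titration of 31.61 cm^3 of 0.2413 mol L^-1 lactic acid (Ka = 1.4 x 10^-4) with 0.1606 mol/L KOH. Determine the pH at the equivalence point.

8.42

n(HC3H5O3) = 0.2413 x 0.03161 = 0.007627 mol; V(KOH) at equivalence = 0.007627/0.1606 = 0.04749 L.
At equivalence all the acid is converted to C3H5O3-; total volume = 0.03161 + 0.04749 = 0.07910 L, so [C3H5O3-] = 0.007627/0.07910 = 0.09642 M.
Kb = Kw/Ka = 1.0e-14 / 1.4 x 10^-4 = 7.14e-11.
[OH^-] = sqrt(Kb x [C3H5O3-]) = sqrt(7.14e-11 x 0.09642) = 2.62e-6 M.
pOH = 5.58, so pH = 14.00 - 5.58 = 8.42.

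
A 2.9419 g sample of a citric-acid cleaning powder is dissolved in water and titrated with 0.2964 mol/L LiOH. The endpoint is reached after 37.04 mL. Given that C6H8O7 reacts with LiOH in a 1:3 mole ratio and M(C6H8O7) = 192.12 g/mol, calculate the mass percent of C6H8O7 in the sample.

n(LiOH) = 0.2964 x 0.03704 = 0.01098 mol.
n(C6H8O7) = 0.01098 / 3 = 0.003660 mol.
mass of C6H8O7 = 0.003660 x 192.12 = 0.7031 g.
% purity = 0.7031 / 2.9419 x 100 = 23.9%.

23.9%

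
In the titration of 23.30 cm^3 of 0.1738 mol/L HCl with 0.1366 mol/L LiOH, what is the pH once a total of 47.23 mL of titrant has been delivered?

n(acid) = 0.1738 x 0.02330 = 0.004050 mol; n(LiOH) added = 0.1366 x 0.04723 = 0.006452 mol.
Base is in excess by 0.006452 - 0.004050 = 0.002402 mol in a total volume of 0.07053 L.
[OH^-] = 0.002402/0.07053 = 0.03406 M, so pOH = 1.47 and pH = 14.00 - 1.47 = 12.53.

12.53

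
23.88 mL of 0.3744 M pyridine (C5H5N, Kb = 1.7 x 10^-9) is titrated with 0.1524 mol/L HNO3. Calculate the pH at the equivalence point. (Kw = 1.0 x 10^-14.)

3.10

n(C5H5N) = 0.3744 x 0.02388 = 0.008941 mol; V(HNO3) at equivalence = 0.008941/0.1524 = 0.05867 L.
At equivalence the base is fully converted to C5H5NH+; total volume = 0.08255 L, so [C5H5NH+] = 0.008941/0.08255 = 0.1083 M.
Ka(C5H5NH+) = Kw/Kb = 1.0e-14 / 1.7 x 10^-9 = 5.88e-6.
[H^+] = sqrt(Ka x [C5H5NH+]) = sqrt(5.88e-6 x 0.1083) = 0.000798 M.
pH = -log(0.000798) = 3.10.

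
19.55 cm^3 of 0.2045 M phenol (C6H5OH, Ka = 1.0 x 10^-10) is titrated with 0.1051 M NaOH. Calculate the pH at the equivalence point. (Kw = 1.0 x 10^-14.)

11.42

n(C6H5OH) = 0.2045 x 0.01955 = 0.003998 mol; V(NaOH) at equivalence = 0.003998/0.1051 = 0.03804 L.
At equivalence all the acid is converted to C6H5O-; total volume = 0.01955 + 0.03804 = 0.05759 L, so [C6H5O-] = 0.003998/0.05759 = 0.06942 M.
Kb = Kw/Ka = 1.0e-14 / 1.0 x 10^-10 = 0.000100.
[OH^-] = sqrt(Kb x [C6H5O-]) = sqrt(0.000100 x 0.06942) = 0.00263 M.
pOH = 2.58, so pH = 14.00 - 2.58 = 11.42.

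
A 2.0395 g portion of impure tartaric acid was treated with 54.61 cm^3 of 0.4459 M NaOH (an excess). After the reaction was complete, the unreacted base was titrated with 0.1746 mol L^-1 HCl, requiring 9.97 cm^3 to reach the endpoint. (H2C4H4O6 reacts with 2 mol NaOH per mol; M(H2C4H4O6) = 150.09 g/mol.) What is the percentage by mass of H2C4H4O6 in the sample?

Total n(NaOH) added = 0.4459 x 0.05461 = 0.02435 mol.
n(HCl) used = 0.1746 x 0.009970 = 0.001741 mol, which equals the excess n(NaOH).
So n(NaOH) consumed by the sample = 0.02435 - 0.001741 = 0.02261 mol.
n(H2C4H4O6) = 0.02261 / 2 = 0.01130 mol.
mass H2C4H4O6 = 0.01130 x 150.09 = 1.697 g, so %H2C4H4O6 = 1.697/2.0395 x 100 = 83.2%.

83.2%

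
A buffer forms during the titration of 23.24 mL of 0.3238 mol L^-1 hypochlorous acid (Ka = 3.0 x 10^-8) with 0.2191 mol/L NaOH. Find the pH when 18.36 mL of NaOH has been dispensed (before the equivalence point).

Initial n(HClO) = 0.3238 x 0.02324 = 0.007525 mol.
n(NaOH) added = 0.2191 x 0.01836 = 0.004023 mol, converting that many moles of HClO to ClO-.
Remaining n(HClO) = 0.003502 mol; n(ClO-) = 0.004023 mol.
By Henderson-Hasselbalch, pH = pKa + log([A^-]/[HA]) = 7.52 + log(0.004023/0.003502) = 7.52 + (+0.06) = 7.58.

7.58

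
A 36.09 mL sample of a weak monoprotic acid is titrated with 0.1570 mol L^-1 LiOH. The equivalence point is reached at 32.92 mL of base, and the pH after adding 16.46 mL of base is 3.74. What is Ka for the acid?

16.46 mL is half of the equivalence volume, so this is the half-equivalence point where [HA] = [A^-].
At half-equivalence pH = pKa, so pKa = 3.74.
Ka = 10^(-3.74) = 1.8 x 10^-4.

1.8 x 10^-4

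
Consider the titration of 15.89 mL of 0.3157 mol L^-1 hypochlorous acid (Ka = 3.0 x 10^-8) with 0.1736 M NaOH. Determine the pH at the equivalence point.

10.29

n(HClO) = 0.3157 x 0.01589 = 0.005016 mol; V(NaOH) at equivalence = 0.005016/0.1736 = 0.02890 L.
At equivalence all the acid is converted to ClO-; total volume = 0.01589 + 0.02890 = 0.04479 L, so [ClO-] = 0.005016/0.04479 = 0.1120 M.
Kb = Kw/Ka = 1.0e-14 / 3.0 x 10^-8 = 3.33e-7.
[OH^-] = sqrt(Kb x [ClO-]) = sqrt(3.33e-7 x 0.1120) = 0.000193 M.
pOH = 3.71, so pH = 14.00 - 3.71 = 10.29.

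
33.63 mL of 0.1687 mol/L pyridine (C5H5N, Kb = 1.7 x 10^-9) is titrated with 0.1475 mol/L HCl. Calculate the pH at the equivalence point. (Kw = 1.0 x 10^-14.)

3.17

n(C5H5N) = 0.1687 x 0.03363 = 0.005673 mol; V(HCl) at equivalence = 0.005673/0.1475 = 0.03846 L.
At equivalence the base is fully converted to C5H5NH+; total volume = 0.07209 L, so [C5H5NH+] = 0.005673/0.07209 = 0.07869 M.
Ka(C5H5NH+) = Kw/Kb = 1.0e-14 / 1.7 x 10^-9 = 5.88e-6.
[H^+] = sqrt(Ka x [C5H5NH+]) = sqrt(5.88e-6 x 0.07869) = 0.000680 M.
pH = -log(0.000680) = 3.17.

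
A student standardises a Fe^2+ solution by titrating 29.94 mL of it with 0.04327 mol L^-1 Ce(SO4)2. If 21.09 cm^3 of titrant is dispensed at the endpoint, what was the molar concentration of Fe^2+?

0.0305 M

n(Ce(SO4)2) = 0.04327 x 0.02109 = 0.0009126 mol.
From the balanced equation, 1 mol Ce(SO4)2 reacts with 1 mol Fe^2+, so n(Fe^2+) = 0.0009126 x 1/1 = 0.0009126 mol.
[Fe^2+] = 0.0009126 / 0.02994 L = 0.0305 M.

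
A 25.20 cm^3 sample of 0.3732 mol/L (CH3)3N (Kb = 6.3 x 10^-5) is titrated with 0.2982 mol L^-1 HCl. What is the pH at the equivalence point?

n((CH3)3N) = 0.3732 x 0.02520 = 0.009405 mol; V(HCl) at equivalence = 0.009405/0.2982 = 0.03154 L.
At equivalence the base is fully converted to (CH3)3NH+; total volume = 0.05674 L, so [(CH3)3NH+] = 0.009405/0.05674 = 0.1658 M.
Ka((CH3)3NH+) = Kw/Kb = 1.0e-14 / 6.3 x 10^-5 = 1.59e-10.
[H^+] = sqrt(Ka x [(CH3)3NH+]) = sqrt(1.59e-10 x 0.1658) = 5.13e-6 M.
pH = -log(5.13e-6) = 5.29.

5.29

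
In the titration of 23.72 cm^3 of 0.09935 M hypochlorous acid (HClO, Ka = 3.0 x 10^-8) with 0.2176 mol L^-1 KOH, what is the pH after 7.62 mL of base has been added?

Initial n(HClO) = 0.09935 x 0.02372 = 0.002357 mol.
n(KOH) added = 0.2176 x 0.007620 = 0.001658 mol, converting that many moles of HClO to ClO-.
Remaining n(HClO) = 0.0006985 mol; n(ClO-) = 0.001658 mol.
By Henderson-Hasselbalch, pH = pKa + log([A^-]/[HA]) = 7.52 + log(0.001658/0.0006985) = 7.52 + (+0.38) = 7.90.

7.90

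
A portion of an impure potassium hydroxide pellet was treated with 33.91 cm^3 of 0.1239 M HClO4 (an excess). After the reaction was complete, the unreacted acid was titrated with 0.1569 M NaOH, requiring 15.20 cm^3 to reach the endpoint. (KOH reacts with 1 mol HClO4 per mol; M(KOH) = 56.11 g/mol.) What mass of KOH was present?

Total n(HClO4) added = 0.1239 x 0.03391 = 0.004201 mol.
n(NaOH) used = 0.1569 x 0.01520 = 0.002385 mol, which equals the excess n(HClO4).
So n(HClO4) consumed by the sample = 0.004201 - 0.002385 = 0.001817 mol.
n(KOH) = 0.001817 / 1 = 0.001817 mol.
mass = 0.001817 mol x 56.11 g/mol = 0.102 g.

0.102 g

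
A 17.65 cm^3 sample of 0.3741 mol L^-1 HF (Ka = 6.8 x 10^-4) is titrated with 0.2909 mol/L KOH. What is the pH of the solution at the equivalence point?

8.19

n(HF) = 0.3741 x 0.01765 = 0.006603 mol; V(KOH) at equivalence = 0.006603/0.2909 = 0.02270 L.
At equivalence all the acid is converted to F-; total volume = 0.01765 + 0.02270 = 0.04035 L, so [F-] = 0.006603/0.04035 = 0.1636 M.
Kb = Kw/Ka = 1.0e-14 / 6.8 x 10^-4 = 1.47e-11.
[OH^-] = sqrt(Kb x [F-]) = sqrt(1.47e-11 x 0.1636) = 1.55e-6 M.
pOH = 5.81, so pH = 14.00 - 5.81 = 8.19.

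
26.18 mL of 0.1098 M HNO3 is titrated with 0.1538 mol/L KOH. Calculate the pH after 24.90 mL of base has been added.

n(acid) = 0.1098 x 0.02618 = 0.002875 mol; n(KOH) added = 0.1538 x 0.02490 = 0.003830 mol.
Base is in excess by 0.003830 - 0.002875 = 0.0009551 mol in a total volume of 0.05108 L.
[OH^-] = 0.0009551/0.05108 = 0.01870 M, so pOH = 1.73 and pH = 14.00 - 1.73 = 12.27.

12.27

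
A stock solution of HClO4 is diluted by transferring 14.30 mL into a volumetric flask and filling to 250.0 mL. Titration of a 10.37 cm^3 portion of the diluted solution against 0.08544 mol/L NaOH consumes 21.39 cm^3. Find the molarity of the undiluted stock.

n(NaOH) = 0.08544 x 0.02139 = 0.001828 mol.
n(HClO4) in the aliquot = 0.001828 mol.
[diluted HClO4] = 0.001828 / 0.01037 = 0.1762 M.
Dilution factor = 250.0/14.30 = 17.48, so [stock] = 0.1762 x 17.48 = 3.08 M.

3.08 M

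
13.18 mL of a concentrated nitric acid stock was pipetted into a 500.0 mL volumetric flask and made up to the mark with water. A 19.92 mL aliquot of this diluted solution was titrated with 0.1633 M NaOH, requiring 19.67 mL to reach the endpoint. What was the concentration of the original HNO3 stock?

n(NaOH) = 0.1633 x 0.01967 = 0.003212 mol.
n(HNO3) in the aliquot = 0.003212 mol.
[diluted HNO3] = 0.003212 / 0.01992 = 0.1613 M.
Dilution factor = 500.0/13.18 = 37.94, so [stock] = 0.1613 x 37.94 = 6.12 M.

6.12 M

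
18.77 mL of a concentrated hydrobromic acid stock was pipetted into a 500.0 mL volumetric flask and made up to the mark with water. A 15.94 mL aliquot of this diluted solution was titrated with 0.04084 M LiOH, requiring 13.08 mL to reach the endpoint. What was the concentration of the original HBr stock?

n(LiOH) = 0.04084 x 0.01308 = 0.0005342 mol.
n(HBr) in the aliquot = 0.0005342 mol.
[diluted HBr] = 0.0005342 / 0.01594 = 0.03351 M.
Dilution factor = 500.0/18.77 = 26.64, so [stock] = 0.03351 x 26.64 = 0.893 M.

0.893 M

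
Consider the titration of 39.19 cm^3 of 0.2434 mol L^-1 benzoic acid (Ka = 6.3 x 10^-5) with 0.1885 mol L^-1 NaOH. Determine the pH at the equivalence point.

n(C6H5COOH) = 0.2434 x 0.03919 = 0.009539 mol; V(NaOH) at equivalence = 0.009539/0.1885 = 0.05060 L.
At equivalence all the acid is converted to C6H5COO-; total volume = 0.03919 + 0.05060 = 0.08979 L, so [C6H5COO-] = 0.009539/0.08979 = 0.1062 M.
Kb = Kw/Ka = 1.0e-14 / 6.3 x 10^-5 = 1.59e-10.
[OH^-] = sqrt(Kb x [C6H5COO-]) = sqrt(1.59e-10 x 0.1062) = 4.11e-6 M.
pOH = 5.39, so pH = 14.00 - 5.39 = 8.61.

8.61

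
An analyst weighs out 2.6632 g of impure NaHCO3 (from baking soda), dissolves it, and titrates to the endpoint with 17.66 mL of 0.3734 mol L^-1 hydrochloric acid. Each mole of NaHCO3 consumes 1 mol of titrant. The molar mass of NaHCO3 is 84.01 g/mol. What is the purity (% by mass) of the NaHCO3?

n(HCl) = 0.3734 x 0.01766 = 0.006594 mol.
n(NaHCO3) = 0.006594 / 1 = 0.006594 mol.
mass of NaHCO3 = 0.006594 x 84.01 = 0.5540 g.
% purity = 0.5540 / 2.6632 x 100 = 20.8%.

20.8%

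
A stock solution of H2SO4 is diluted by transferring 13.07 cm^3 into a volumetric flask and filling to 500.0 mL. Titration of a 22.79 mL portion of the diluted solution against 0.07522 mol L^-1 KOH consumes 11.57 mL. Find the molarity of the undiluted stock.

n(KOH) = 0.07522 x 0.01157 = 0.0008703 mol.
n(H2SO4) in the aliquot = 0.0008703 x 1/2 = 0.0004351 mol.
[diluted H2SO4] = 0.0004351 / 0.02279 = 0.01909 M.
Dilution factor = 500.0/13.07 = 38.26, so [stock] = 0.01909 x 38.26 = 0.730 M.

0.730 M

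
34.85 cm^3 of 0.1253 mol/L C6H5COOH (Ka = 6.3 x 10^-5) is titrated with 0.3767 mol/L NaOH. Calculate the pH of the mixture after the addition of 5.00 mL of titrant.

4.08

Initial n(C6H5COOH) = 0.1253 x 0.03485 = 0.004367 mol.
n(NaOH) added = 0.3767 x 0.005000 = 0.001883 mol, converting that many moles of C6H5COOH to C6H5COO-.
Remaining n(C6H5COOH) = 0.002483 mol; n(C6H5COO-) = 0.001883 mol.
By Henderson-Hasselbalch, pH = pKa + log([A^-]/[HA]) = 4.20 + log(0.001883/0.002483) = 4.20 + (-0.12) = 4.08.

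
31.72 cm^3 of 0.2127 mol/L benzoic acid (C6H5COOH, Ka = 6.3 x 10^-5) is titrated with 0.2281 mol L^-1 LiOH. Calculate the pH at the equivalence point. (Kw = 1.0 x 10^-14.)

8.62

n(C6H5COOH) = 0.2127 x 0.03172 = 0.006747 mol; V(LiOH) at equivalence = 0.006747/0.2281 = 0.02958 L.
At equivalence all the acid is converted to C6H5COO-; total volume = 0.03172 + 0.02958 = 0.06130 L, so [C6H5COO-] = 0.006747/0.06130 = 0.1101 M.
Kb = Kw/Ka = 1.0e-14 / 6.3 x 10^-5 = 1.59e-10.
[OH^-] = sqrt(Kb x [C6H5COO-]) = sqrt(1.59e-10 x 0.1101) = 4.18e-6 M.
pOH = 5.38, so pH = 14.00 - 5.38 = 8.62.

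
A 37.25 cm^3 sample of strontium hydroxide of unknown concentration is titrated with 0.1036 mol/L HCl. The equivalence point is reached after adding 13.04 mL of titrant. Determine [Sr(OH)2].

0.0181 M

n(HCl) delivered = 0.1036 x 0.01304 = 0.001351 mol.
The reaction is 1 Sr(OH)2 + 2 HCl, so n(Sr(OH)2) = 0.001351 x 1/2 = 0.0006755 mol.
[Sr(OH)2] = 0.0006755 mol / 0.03725 L = 0.0181 M.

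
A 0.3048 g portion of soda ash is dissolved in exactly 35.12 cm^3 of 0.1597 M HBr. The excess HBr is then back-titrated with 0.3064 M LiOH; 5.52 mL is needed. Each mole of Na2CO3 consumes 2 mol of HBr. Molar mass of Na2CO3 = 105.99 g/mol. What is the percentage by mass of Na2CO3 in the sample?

68.1%

Total n(HBr) added = 0.1597 x 0.03512 = 0.005609 mol.
n(LiOH) used = 0.3064 x 0.005520 = 0.001691 mol, which equals the excess n(HBr).
So n(HBr) consumed by the sample = 0.005609 - 0.001691 = 0.003917 mol.
n(Na2CO3) = 0.003917 / 2 = 0.001959 mol.
mass Na2CO3 = 0.001959 x 105.99 = 0.2076 g, so %Na2CO3 = 0.2076/0.3048 x 100 = 68.1%.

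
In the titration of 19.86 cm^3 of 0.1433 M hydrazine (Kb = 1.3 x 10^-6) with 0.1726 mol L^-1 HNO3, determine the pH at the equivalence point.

n(N2H4) = 0.1433 x 0.01986 = 0.002846 mol; V(HNO3) at equivalence = 0.002846/0.1726 = 0.01649 L.
At equivalence the base is fully converted to N2H5+; total volume = 0.03635 L, so [N2H5+] = 0.002846/0.03635 = 0.07830 M.
Ka(N2H5+) = Kw/Kb = 1.0e-14 / 1.3 x 10^-6 = 7.69e-9.
[H^+] = sqrt(Ka x [N2H5+]) = sqrt(7.69e-9 x 0.07830) = 2.45e-5 M.
pH = -log(2.45e-5) = 4.61.

4.61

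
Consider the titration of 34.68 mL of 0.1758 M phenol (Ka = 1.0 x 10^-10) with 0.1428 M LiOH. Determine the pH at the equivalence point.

n(C6H5OH) = 0.1758 x 0.03468 = 0.006097 mol; V(LiOH) at equivalence = 0.006097/0.1428 = 0.04269 L.
At equivalence all the acid is converted to C6H5O-; total volume = 0.03468 + 0.04269 = 0.07737 L, so [C6H5O-] = 0.006097/0.07737 = 0.07880 M.
Kb = Kw/Ka = 1.0e-14 / 1.0 x 10^-10 = 0.000100.
[OH^-] = sqrt(Kb x [C6H5O-]) = sqrt(0.000100 x 0.07880) = 0.00281 M.
pOH = 2.55, so pH = 14.00 - 2.55 = 11.45.

11.45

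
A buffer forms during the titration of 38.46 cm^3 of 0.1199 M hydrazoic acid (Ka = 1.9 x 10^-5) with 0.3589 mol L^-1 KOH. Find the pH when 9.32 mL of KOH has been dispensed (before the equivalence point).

5.14

Initial n(HN3) = 0.1199 x 0.03846 = 0.004611 mol.
n(KOH) added = 0.3589 x 0.009320 = 0.003345 mol, converting that many moles of HN3 to N3-.
Remaining n(HN3) = 0.001266 mol; n(N3-) = 0.003345 mol.
By Henderson-Hasselbalch, pH = pKa + log([A^-]/[HA]) = 4.72 + log(0.003345/0.001266) = 4.72 + (+0.42) = 5.14.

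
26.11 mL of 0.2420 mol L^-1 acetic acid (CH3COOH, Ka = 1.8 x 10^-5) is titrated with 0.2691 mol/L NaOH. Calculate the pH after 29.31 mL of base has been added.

12.45

n(acid) = 0.2420 x 0.02611 = 0.006319 mol; n(NaOH) added = 0.2691 x 0.02931 = 0.007887 mol.
Base is in excess by 0.007887 - 0.006319 = 0.001569 mol in a total volume of 0.05542 L.
[OH^-] = 0.001569/0.05542 = 0.02831 M, so pOH = 1.55 and pH = 14.00 - 1.55 = 12.45.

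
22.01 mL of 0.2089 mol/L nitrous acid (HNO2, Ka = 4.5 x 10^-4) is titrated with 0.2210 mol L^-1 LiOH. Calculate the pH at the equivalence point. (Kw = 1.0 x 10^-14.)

8.19

n(HNO2) = 0.2089 x 0.02201 = 0.004598 mol; V(LiOH) at equivalence = 0.004598/0.2210 = 0.02080 L.
At equivalence all the acid is converted to NO2-; total volume = 0.02201 + 0.02080 = 0.04281 L, so [NO2-] = 0.004598/0.04281 = 0.1074 M.
Kb = Kw/Ka = 1.0e-14 / 4.5 x 10^-4 = 2.22e-11.
[OH^-] = sqrt(Kb x [NO2-]) = sqrt(2.22e-11 x 0.1074) = 1.54e-6 M.
pOH = 5.81, so pH = 14.00 - 5.81 = 8.19.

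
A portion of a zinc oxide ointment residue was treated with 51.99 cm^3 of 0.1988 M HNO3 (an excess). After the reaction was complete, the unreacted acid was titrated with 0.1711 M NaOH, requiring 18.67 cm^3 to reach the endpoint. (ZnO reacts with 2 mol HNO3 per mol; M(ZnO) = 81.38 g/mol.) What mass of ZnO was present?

Total n(HNO3) added = 0.1988 x 0.05199 = 0.01034 mol.
n(NaOH) used = 0.1711 x 0.01867 = 0.003194 mol, which equals the excess n(HNO3).
So n(HNO3) consumed by the sample = 0.01034 - 0.003194 = 0.007141 mol.
n(ZnO) = 0.007141 / 2 = 0.003571 mol.
mass = 0.003571 mol x 81.38 g/mol = 0.291 g.

0.291 g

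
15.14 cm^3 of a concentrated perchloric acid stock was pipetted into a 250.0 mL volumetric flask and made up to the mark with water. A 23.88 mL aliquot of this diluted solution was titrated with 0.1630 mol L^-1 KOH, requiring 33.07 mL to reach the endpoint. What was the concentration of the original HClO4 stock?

n(KOH) = 0.1630 x 0.03307 = 0.005390 mol.
n(HClO4) in the aliquot = 0.005390 mol.
[diluted HClO4] = 0.005390 / 0.02388 = 0.2257 M.
Dilution factor = 250.0/15.14 = 16.51, so [stock] = 0.2257 x 16.51 = 3.73 M.

3.73 M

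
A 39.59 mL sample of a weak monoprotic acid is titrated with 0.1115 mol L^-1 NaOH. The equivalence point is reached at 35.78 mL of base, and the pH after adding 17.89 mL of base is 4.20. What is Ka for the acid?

6.3 x 10^-5

17.89 mL is half of the equivalence volume, so this is the half-equivalence point where [HA] = [A^-].
At half-equivalence pH = pKa, so pKa = 4.20.
Ka = 10^(-4.20) = 6.3 x 10^-5.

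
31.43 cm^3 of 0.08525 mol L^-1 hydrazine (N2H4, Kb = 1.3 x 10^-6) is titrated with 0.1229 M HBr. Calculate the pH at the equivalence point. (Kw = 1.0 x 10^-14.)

n(N2H4) = 0.08525 x 0.03143 = 0.002679 mol; V(HBr) at equivalence = 0.002679/0.1229 = 0.02180 L.
At equivalence the base is fully converted to N2H5+; total volume = 0.05323 L, so [N2H5+] = 0.002679/0.05323 = 0.05033 M.
Ka(N2H5+) = Kw/Kb = 1.0e-14 / 1.3 x 10^-6 = 7.69e-9.
[H^+] = sqrt(Ka x [N2H5+]) = sqrt(7.69e-9 x 0.05033) = 1.97e-5 M.
pH = -log(1.97e-5) = 4.71.

4.71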